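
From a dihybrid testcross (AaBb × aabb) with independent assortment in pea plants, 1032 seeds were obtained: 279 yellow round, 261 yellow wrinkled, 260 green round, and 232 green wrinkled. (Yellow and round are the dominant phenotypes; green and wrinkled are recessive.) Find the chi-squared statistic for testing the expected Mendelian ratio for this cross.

4.380

A dihybrid testcross with independent assortment gives a 1:1:1:1 ratio.
The 1:1:1:1 ratio has 4 parts, so with N = 1032 the expected counts are:
  yellow round: 1032 × 1/4 = 258
  yellow wrinkled: 1032 × 1/4 = 258
  green round: 1032 × 1/4 = 258
  green wrinkled: 1032 × 1/4 = 258
χ² = Σ (O − E)² / E
  yellow round: (279 − 258)² / 258 = 1.7093
  yellow wrinkled: (261 − 258)² / 258 = 0.0349
  green round: (260 − 258)² / 258 = 0.0155
  green wrinkled: (232 − 258)² / 258 = 2.6202
χ² = 1.7093 + 0.0349 + 0.0155 + 2.6202 = 4.3799 ≈ 4.380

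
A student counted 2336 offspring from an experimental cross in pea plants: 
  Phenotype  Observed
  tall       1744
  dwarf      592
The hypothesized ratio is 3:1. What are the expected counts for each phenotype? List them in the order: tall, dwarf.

Expected counts for N = 2336 under a 3:1 ratio (total parts = 4):
  tall: 2336 × 3/4 = 1752
  dwarf: 2336 × 1/4 = 584

1752, 584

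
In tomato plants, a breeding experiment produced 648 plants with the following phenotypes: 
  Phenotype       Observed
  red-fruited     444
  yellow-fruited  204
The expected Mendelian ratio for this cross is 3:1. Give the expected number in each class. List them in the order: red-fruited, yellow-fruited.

The 3:1 ratio has 4 parts, so with N = 648 the expected counts are:
  red-fruited: 648 × 3/4 = 486
  yellow-fruited: 648 × 1/4 = 162

486, 162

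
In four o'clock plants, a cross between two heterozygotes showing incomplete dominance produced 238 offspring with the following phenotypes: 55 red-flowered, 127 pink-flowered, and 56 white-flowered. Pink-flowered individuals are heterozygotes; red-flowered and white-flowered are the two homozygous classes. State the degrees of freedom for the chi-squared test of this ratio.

2

With incomplete dominance, a heterozygote × heterozygote cross gives a 1:2:1 phenotypic ratio.
A goodness-of-fit test with 3 phenotype classes has df = 3 − 1 = 2.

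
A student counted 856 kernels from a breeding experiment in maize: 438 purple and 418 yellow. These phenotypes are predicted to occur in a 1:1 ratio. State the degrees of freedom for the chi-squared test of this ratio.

A goodness-of-fit test with 2 phenotype classes has df = 2 − 1 = 1.

1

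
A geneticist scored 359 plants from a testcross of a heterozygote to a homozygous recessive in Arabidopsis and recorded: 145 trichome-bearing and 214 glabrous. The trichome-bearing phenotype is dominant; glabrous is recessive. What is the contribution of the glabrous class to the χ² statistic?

6.631

A testcross of a heterozygote (Aa × aa) gives a 1:1 phenotypic ratio.
Total ratio parts = 2. Expected numbers out of 359:
  trichome-bearing: 359 × 1/2 = 179.5
  glabrous: 359 × 1/2 = 179.5
Contribution of glabrous: (214 − 179.5)² / 179.5 = 6.6309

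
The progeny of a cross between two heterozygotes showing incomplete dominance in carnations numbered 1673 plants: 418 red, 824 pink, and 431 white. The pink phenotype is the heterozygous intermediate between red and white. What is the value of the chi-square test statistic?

0.576

With incomplete dominance, a heterozygote × heterozygote cross gives a 1:2:1 phenotypic ratio.
Expected counts for N = 1673 under a 1:2:1 ratio (total parts = 4):
  red: 1673 × 1/4 = 418.25
  pink: 1673 × 2/4 = 836.5
  white: 1673 × 1/4 = 418.25
χ² = Σ (O − E)² / E
  red: (418 − 418.25)² / 418.25 = 0.0001
  pink: (824 − 836.5)² / 836.5 = 0.1868
  white: (431 − 418.25)² / 418.25 = 0.3887
χ² = 0.0001 + 0.1868 + 0.3887 = 0.5756 ≈ 0.576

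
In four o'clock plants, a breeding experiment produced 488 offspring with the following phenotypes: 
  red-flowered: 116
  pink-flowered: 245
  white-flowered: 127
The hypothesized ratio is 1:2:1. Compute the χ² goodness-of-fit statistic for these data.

Total ratio parts = 4. Expected numbers out of 488:
  red-flowered: 488 × 1/4 = 122
  pink-flowered: 488 × 2/4 = 244
  white-flowered: 488 × 1/4 = 122
χ² = Σ (O − E)² / E
  red-flowered: (116 − 122)² / 122 = 0.2951
  pink-flowered: (245 − 244)² / 244 = 0.0041
  white-flowered: (127 − 122)² / 122 = 0.2049
χ² = 0.2951 + 0.0041 + 0.2049 = 0.5041 ≈ 0.504

0.504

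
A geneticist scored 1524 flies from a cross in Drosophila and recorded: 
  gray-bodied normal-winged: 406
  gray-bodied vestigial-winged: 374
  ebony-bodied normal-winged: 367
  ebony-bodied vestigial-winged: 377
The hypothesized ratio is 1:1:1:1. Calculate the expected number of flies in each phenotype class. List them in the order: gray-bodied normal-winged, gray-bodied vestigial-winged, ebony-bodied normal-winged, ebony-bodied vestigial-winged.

Expected counts for N = 1524 under a 1:1:1:1 ratio (total parts = 4):
  gray-bodied normal-winged: 1524 × 1/4 = 381
  gray-bodied vestigial-winged: 1524 × 1/4 = 381
  ebony-bodied normal-winged: 1524 × 1/4 = 381
  ebony-bodied vestigial-winged: 1524 × 1/4 = 381

381, 381, 381, 381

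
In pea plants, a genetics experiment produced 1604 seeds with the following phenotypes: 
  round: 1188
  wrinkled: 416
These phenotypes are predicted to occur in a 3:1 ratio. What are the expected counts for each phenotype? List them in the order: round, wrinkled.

1203, 401

Expected counts for N = 1604 under a 3:1 ratio (total parts = 4):
  round: 1604 × 3/4 = 1203
  wrinkled: 1604 × 1/4 = 401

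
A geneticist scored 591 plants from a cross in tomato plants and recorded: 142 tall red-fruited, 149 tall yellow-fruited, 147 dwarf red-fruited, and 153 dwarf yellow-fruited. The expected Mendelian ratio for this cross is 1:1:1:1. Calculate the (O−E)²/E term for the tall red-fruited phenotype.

Under the 1:1:1:1 hypothesis (Σ ratio = 4, N = 591):
  tall red-fruited: 591 × 1/4 = 147.75
  tall yellow-fruited: 591 × 1/4 = 147.75
  dwarf red-fruited: 591 × 1/4 = 147.75
  dwarf yellow-fruited: 591 × 1/4 = 147.75
Contribution of tall red-fruited: (142 − 147.75)² / 147.75 = 0.2238

0.224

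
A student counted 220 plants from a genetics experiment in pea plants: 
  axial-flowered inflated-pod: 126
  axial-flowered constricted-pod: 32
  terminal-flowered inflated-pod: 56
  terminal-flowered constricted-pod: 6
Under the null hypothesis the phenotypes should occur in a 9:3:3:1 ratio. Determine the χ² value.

11.758

Under the 9:3:3:1 hypothesis (Σ ratio = 16, N = 220):
  axial-flowered inflated-pod: 220 × 9/16 = 123.75
  axial-flowered constricted-pod: 220 × 3/16 = 41.25
  terminal-flowered inflated-pod: 220 × 3/16 = 41.25
  terminal-flowered constricted-pod: 220 × 1/16 = 13.75
χ² = Σ (O − E)² / E
  axial-flowered inflated-pod: (126 − 123.75)² / 123.75 = 0.0409
  axial-flowered constricted-pod: (32 − 41.25)² / 41.25 = 2.0742
  terminal-flowered inflated-pod: (56 − 41.25)² / 41.25 = 5.2742
  terminal-flowered constricted-pod: (6 − 13.75)² / 13.75 = 4.3682
χ² = 0.0409 + 2.0742 + 5.2742 + 4.3682 = 11.7575 ≈ 11.758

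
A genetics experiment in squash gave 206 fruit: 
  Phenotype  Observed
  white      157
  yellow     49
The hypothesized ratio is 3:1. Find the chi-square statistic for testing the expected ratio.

Total ratio parts = 4. Expected numbers out of 206:
  white: 206 × 3/4 = 154.5
  yellow: 206 × 1/4 = 51.5
χ² = Σ (O − E)² / E
  white: (157 − 154.5)² / 154.5 = 0.0405
  yellow: (49 − 51.5)² / 51.5 = 0.1214
χ² = 0.0405 + 0.1214 = 0.1619 ≈ 0.162

0.162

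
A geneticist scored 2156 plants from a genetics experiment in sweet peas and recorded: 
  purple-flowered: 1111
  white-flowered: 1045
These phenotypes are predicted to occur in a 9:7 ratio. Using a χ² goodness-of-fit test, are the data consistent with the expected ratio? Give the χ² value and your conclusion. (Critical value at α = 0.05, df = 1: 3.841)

19.513; not consistent

Total ratio parts = 16. Expected numbers out of 2156:
  purple-flowered: 2156 × 9/16 = 1212.75
  white-flowered: 2156 × 7/16 = 943.25
χ² = Σ (O − E)² / E
  purple-flowered: (1111 − 1212.75)² / 1212.75 = 8.5368
  white-flowered: (1045 − 943.25)² / 943.25 = 10.9759
χ² = 8.5368 + 10.9759 = 19.5127 ≈ 19.513
Degrees of freedom = 2 − 1 = 1; critical value at α = 0.05 is 3.841.
Since 19.513 > 3.841, we reject the null hypothesis — the data do not fit the 9:7 ratio.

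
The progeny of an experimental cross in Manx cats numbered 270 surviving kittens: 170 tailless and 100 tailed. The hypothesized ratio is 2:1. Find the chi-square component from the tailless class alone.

The 2:1 ratio has 3 parts, so with N = 270 the expected counts are:
  tailless: 270 × 2/3 = 180
  tailed: 270 × 1/3 = 90
Contribution of tailless: (170 − 180)² / 180 = 0.5556

0.556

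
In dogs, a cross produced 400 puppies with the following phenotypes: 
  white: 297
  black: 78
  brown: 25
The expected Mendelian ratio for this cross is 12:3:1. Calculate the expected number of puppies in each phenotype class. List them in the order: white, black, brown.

300, 75, 25

The 12:3:1 ratio has 16 parts, so with N = 400 the expected counts are:
  white: 400 × 12/16 = 300
  black: 400 × 3/16 = 75
  brown: 400 × 1/16 = 25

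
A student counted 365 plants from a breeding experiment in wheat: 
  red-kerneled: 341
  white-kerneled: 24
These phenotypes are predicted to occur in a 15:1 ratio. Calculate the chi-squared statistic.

0.066

Expected counts for N = 365 under a 15:1 ratio (total parts = 16):
  red-kerneled: 365 × 15/16 = 342.1875
  white-kerneled: 365 × 1/16 = 22.8125
χ² = Σ (O − E)² / E
  red-kerneled: (341 − 342.1875)² / 342.1875 = 0.0041
  white-kerneled: (24 − 22.8125)² / 22.8125 = 0.0618
χ² = 0.0041 + 0.0618 = 0.0659 ≈ 0.066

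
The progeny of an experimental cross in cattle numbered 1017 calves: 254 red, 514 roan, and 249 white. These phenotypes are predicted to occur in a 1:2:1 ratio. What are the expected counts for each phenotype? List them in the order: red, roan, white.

Expected counts for N = 1017 under a 1:2:1 ratio (total parts = 4):
  red: 1017 × 1/4 = 254.25
  roan: 1017 × 2/4 = 508.5
  white: 1017 × 1/4 = 254.25

254.25, 508.5, 254.25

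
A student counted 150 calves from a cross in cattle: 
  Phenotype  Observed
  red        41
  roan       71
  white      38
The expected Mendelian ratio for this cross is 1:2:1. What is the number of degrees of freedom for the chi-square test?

A goodness-of-fit test with 3 phenotype classes has df = 3 − 1 = 2.

2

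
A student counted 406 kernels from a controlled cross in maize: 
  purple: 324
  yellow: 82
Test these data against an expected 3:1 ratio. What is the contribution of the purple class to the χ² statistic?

1.249

Total ratio parts = 4. Expected numbers out of 406:
  purple: 406 × 3/4 = 304.5
  yellow: 406 × 1/4 = 101.5
Contribution of purple: (324 − 304.5)² / 304.5 = 1.2488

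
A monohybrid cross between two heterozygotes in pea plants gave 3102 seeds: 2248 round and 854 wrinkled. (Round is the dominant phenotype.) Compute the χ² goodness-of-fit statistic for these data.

10.595

For a monohybrid cross between heterozygotes with complete dominance, the expected phenotypic ratio is 3:1.
Expected counts for N = 3102 under a 3:1 ratio (total parts = 4):
  round: 3102 × 3/4 = 2326.5
  wrinkled: 3102 × 1/4 = 775.5
χ² = Σ (O − E)² / E
  round: (2248 − 2326.5)² / 2326.5 = 2.6487
  wrinkled: (854 − 775.5)² / 775.5 = 7.9462
χ² = 2.6487 + 7.9462 = 10.5949 ≈ 10.595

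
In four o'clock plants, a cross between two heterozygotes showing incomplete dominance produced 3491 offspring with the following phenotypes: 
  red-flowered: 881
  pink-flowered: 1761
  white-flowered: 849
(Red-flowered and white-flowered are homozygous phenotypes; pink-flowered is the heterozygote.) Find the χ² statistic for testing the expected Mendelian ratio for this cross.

With incomplete dominance, a heterozygote × heterozygote cross gives a 1:2:1 phenotypic ratio.
Expected counts for N = 3491 under a 1:2:1 ratio (total parts = 4):
  red-flowered: 3491 × 1/4 = 872.75
  pink-flowered: 3491 × 2/4 = 1745.5
  white-flowered: 3491 × 1/4 = 872.75
χ² = Σ (O − E)² / E
  red-flowered: (881 − 872.75)² / 872.75 = 0.0780
  pink-flowered: (1761 − 1745.5)² / 1745.5 = 0.1376
  white-flowered: (849 − 872.75)² / 872.75 = 0.6463
χ² = 0.0780 + 0.1376 + 0.6463 = 0.8619 ≈ 0.862

0.862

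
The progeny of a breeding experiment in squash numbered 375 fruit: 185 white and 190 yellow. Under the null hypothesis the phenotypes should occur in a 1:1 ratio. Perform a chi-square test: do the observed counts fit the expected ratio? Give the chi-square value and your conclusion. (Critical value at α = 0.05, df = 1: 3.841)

Under the 1:1 hypothesis (Σ ratio = 2, N = 375):
  white: 375 × 1/2 = 187.5
  yellow: 375 × 1/2 = 187.5
χ² = Σ (O − E)² / E
  white: (185 − 187.5)² / 187.5 = 0.0333
  yellow: (190 − 187.5)² / 187.5 = 0.0333
χ² = 0.0333 + 0.0333 = 0.0666 ≈ 0.067
Degrees of freedom = 2 − 1 = 1; critical value at α = 0.05 is 3.841.
Since 0.067 < 3.841, we fail to reject the null hypothesis — the data are consistent with the 1:1 ratio.

0.067; consistent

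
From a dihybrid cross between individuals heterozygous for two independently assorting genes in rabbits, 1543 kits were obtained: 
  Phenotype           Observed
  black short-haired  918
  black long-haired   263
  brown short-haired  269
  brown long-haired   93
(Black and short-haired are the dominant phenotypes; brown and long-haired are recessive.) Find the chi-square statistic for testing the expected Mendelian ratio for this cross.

A dihybrid F₂ with independent assortment and complete dominance at both loci gives a 9:3:3:1 phenotypic ratio.
Under the 9:3:3:1 hypothesis (Σ ratio = 16, N = 1543):
  black short-haired: 1543 × 9/16 = 867.9375
  black long-haired: 1543 × 3/16 = 289.3125
  brown short-haired: 1543 × 3/16 = 289.3125
  brown long-haired: 1543 × 1/16 = 96.4375
χ² = Σ (O − E)² / E
  black short-haired: (918 − 867.9375)² / 867.9375 = 2.8876
  black long-haired: (263 − 289.3125)² / 289.3125 = 2.3931
  brown short-haired: (269 − 289.3125)² / 289.3125 = 1.4261
  brown long-haired: (93 − 96.4375)² / 96.4375 = 0.1225
χ² = 2.8876 + 2.3931 + 1.4261 + 0.1225 = 6.8293 ≈ 6.829

6.829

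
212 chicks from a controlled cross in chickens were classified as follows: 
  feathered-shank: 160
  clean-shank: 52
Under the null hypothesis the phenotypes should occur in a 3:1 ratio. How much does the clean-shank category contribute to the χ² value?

0.019

Expected counts for N = 212 under a 3:1 ratio (total parts = 4):
  feathered-shank: 212 × 3/4 = 159
  clean-shank: 212 × 1/4 = 53
Contribution of clean-shank: (52 − 53)² / 53 = 0.0189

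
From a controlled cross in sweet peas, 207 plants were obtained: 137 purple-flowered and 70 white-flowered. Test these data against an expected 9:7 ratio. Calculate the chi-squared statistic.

Total ratio parts = 16. Expected numbers out of 207:
  purple-flowered: 207 × 9/16 = 116.4375
  white-flowered: 207 × 7/16 = 90.5625
χ² = Σ (O − E)² / E
  purple-flowered: (137 − 116.4375)² / 116.4375 = 3.6313
  white-flowered: (70 − 90.5625)² / 90.5625 = 4.6688
χ² = 3.6313 + 4.6688 = 8.3001 ≈ 8.300

8.300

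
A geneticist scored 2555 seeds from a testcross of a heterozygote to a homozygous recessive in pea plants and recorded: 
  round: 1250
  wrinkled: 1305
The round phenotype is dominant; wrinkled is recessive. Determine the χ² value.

A testcross of a heterozygote (Aa × aa) gives a 1:1 phenotypic ratio.
Under the 1:1 hypothesis (Σ ratio = 2, N = 2555):
  round: 2555 × 1/2 = 1277.5
  wrinkled: 2555 × 1/2 = 1277.5
χ² = Σ (O − E)² / E
  round: (1250 − 1277.5)² / 1277.5 = 0.5920
  wrinkled: (1305 − 1277.5)² / 1277.5 = 0.5920
χ² = 0.5920 + 0.5920 = 1.184

1.184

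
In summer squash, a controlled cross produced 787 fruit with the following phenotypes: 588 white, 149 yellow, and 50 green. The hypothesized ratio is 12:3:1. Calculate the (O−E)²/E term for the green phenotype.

Expected counts for N = 787 under a 12:3:1 ratio (total parts = 16):
  white: 787 × 12/16 = 590.25
  yellow: 787 × 3/16 = 147.5625
  green: 787 × 1/16 = 49.1875
Contribution of green: (50 − 49.1875)² / 49.1875 = 0.0134

0.013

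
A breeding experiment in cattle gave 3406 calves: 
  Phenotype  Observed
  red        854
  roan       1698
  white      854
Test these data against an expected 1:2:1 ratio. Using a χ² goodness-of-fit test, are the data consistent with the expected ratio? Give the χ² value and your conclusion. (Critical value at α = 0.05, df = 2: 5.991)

The 1:2:1 ratio has 4 parts, so with N = 3406 the expected counts are:
  red: 3406 × 1/4 = 851.5
  roan: 3406 × 2/4 = 1703
  white: 3406 × 1/4 = 851.5
χ² = Σ (O − E)² / E
  red: (854 − 851.5)² / 851.5 = 0.0073
  roan: (1698 − 1703)² / 1703 = 0.0147
  white: (854 − 851.5)² / 851.5 = 0.0073
χ² = 0.0073 + 0.0147 + 0.0073 = 0.0293 ≈ 0.029
Degrees of freedom = 3 − 1 = 2; critical value at α = 0.05 is 5.991.
Since 0.029 < 5.991, we fail to reject the null hypothesis — the data are consistent with the 1:2:1 ratio.

0.029; consistent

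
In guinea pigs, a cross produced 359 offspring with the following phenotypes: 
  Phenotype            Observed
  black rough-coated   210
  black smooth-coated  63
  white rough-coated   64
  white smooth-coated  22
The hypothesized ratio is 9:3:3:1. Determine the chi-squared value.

0.770

The 9:3:3:1 ratio has 16 parts, so with N = 359 the expected counts are:
  black rough-coated: 359 × 9/16 = 201.9375
  black smooth-coated: 359 × 3/16 = 67.3125
  white rough-coated: 359 × 3/16 = 67.3125
  white smooth-coated: 359 × 1/16 = 22.4375
χ² = Σ (O − E)² / E
  black rough-coated: (210 − 201.9375)² / 201.9375 = 0.3219
  black smooth-coated: (63 − 67.3125)² / 67.3125 = 0.2763
  white rough-coated: (64 − 67.3125)² / 67.3125 = 0.1630
  white smooth-coated: (22 − 22.4375)² / 22.4375 = 0.0085
χ² = 0.3219 + 0.2763 + 0.1630 + 0.0085 = 0.7697 ≈ 0.770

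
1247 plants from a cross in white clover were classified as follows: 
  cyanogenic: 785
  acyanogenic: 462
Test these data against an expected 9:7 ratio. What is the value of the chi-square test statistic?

22.754

The 9:7 ratio has 16 parts, so with N = 1247 the expected counts are:
  cyanogenic: 1247 × 9/16 = 701.4375
  acyanogenic: 1247 × 7/16 = 545.5625
χ² = Σ (O − E)² / E
  cyanogenic: (785 − 701.4375)² / 701.4375 = 9.9548
  acyanogenic: (462 − 545.5625)² / 545.5625 = 12.7991
χ² = 9.9548 + 12.7991 = 22.7539 ≈ 22.754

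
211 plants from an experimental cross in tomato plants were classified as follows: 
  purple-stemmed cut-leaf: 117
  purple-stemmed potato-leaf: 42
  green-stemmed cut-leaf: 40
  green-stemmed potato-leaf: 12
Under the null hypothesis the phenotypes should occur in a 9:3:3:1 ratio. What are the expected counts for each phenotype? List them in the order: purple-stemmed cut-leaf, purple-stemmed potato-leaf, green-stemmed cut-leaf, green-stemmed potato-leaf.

The 9:3:3:1 ratio has 16 parts, so with N = 211 the expected counts are:
  purple-stemmed cut-leaf: 211 × 9/16 = 118.6875
  purple-stemmed potato-leaf: 211 × 3/16 = 39.5625
  green-stemmed cut-leaf: 211 × 3/16 = 39.5625
  green-stemmed potato-leaf: 211 × 1/16 = 13.1875

118.6875, 39.5625, 39.5625, 13.1875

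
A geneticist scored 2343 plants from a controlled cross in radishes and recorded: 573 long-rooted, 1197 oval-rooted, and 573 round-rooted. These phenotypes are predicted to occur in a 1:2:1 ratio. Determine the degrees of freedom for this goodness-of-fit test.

A goodness-of-fit test with 3 phenotype classes has df = 3 − 1 = 2.

2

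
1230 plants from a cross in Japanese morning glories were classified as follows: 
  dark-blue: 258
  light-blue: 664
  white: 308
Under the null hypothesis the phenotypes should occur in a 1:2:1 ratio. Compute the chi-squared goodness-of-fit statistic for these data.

Under the 1:2:1 hypothesis (Σ ratio = 4, N = 1230):
  dark-blue: 1230 × 1/4 = 307.5
  light-blue: 1230 × 2/4 = 615
  white: 1230 × 1/4 = 307.5
χ² = Σ (O − E)² / E
  dark-blue: (258 − 307.5)² / 307.5 = 7.9683
  light-blue: (664 − 615)² / 615 = 3.9041
  white: (308 − 307.5)² / 307.5 = 0.0008
χ² = 7.9683 + 3.9041 + 0.0008 = 11.8732 ≈ 11.873

11.873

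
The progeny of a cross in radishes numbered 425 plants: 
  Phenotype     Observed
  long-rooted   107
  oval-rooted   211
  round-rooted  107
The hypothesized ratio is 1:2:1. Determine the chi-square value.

0.021

The 1:2:1 ratio has 4 parts, so with N = 425 the expected counts are:
  long-rooted: 425 × 1/4 = 106.25
  oval-rooted: 425 × 2/4 = 212.5
  round-rooted: 425 × 1/4 = 106.25
χ² = Σ (O − E)² / E
  long-rooted: (107 − 106.25)² / 106.25 = 0.0053
  oval-rooted: (211 − 212.5)² / 212.5 = 0.0106
  round-rooted: (107 − 106.25)² / 106.25 = 0.0053
χ² = 0.0053 + 0.0106 + 0.0053 = 0.0212 ≈ 0.021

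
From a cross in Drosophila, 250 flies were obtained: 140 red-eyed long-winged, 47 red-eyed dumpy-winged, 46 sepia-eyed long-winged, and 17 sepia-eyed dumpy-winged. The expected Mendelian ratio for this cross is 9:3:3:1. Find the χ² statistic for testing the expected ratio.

0.140

Total ratio parts = 16. Expected numbers out of 250:
  red-eyed long-winged: 250 × 9/16 = 140.625
  red-eyed dumpy-winged: 250 × 3/16 = 46.875
  sepia-eyed long-winged: 250 × 3/16 = 46.875
  sepia-eyed dumpy-winged: 250 × 1/16 = 15.625
χ² = Σ (O − E)² / E
  red-eyed long-winged: (140 − 140.625)² / 140.625 = 0.0028
  red-eyed dumpy-winged: (47 − 46.875)² / 46.875 = 0.0003
  sepia-eyed long-winged: (46 − 46.875)² / 46.875 = 0.0163
  sepia-eyed dumpy-winged: (17 − 15.625)² / 15.625 = 0.1210
χ² = 0.0028 + 0.0003 + 0.0163 + 0.1210 = 0.1404 ≈ 0.140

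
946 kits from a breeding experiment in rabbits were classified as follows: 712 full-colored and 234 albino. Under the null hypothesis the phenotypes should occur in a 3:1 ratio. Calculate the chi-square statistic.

0.035

Expected counts for N = 946 under a 3:1 ratio (total parts = 4):
  full-colored: 946 × 3/4 = 709.5
  albino: 946 × 1/4 = 236.5
χ² = Σ (O − E)² / E
  full-colored: (712 − 709.5)² / 709.5 = 0.0088
  albino: (234 − 236.5)² / 236.5 = 0.0264
χ² = 0.0088 + 0.0264 = 0.0352 ≈ 0.035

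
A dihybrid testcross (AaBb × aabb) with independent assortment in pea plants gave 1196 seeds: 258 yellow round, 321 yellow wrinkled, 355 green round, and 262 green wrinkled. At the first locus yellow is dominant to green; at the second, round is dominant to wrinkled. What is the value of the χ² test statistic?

22.308

A dihybrid testcross with independent assortment gives a 1:1:1:1 ratio.
Expected counts for N = 1196 under a 1:1:1:1 ratio (total parts = 4):
  yellow round: 1196 × 1/4 = 299
  yellow wrinkled: 1196 × 1/4 = 299
  green round: 1196 × 1/4 = 299
  green wrinkled: 1196 × 1/4 = 299
χ² = Σ (O − E)² / E
  yellow round: (258 − 299)² / 299 = 5.6221
  yellow wrinkled: (321 − 299)² / 299 = 1.6187
  green round: (355 − 299)² / 299 = 10.4883
  green wrinkled: (262 − 299)² / 299 = 4.5786
χ² = 5.6221 + 1.6187 + 10.4883 + 4.5786 = 22.3077 ≈ 22.308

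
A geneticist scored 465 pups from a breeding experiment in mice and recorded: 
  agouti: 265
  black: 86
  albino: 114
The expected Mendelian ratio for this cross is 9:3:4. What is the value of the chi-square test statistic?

Total ratio parts = 16. Expected numbers out of 465:
  agouti: 465 × 9/16 = 261.5625
  black: 465 × 3/16 = 87.1875
  albino: 465 × 4/16 = 116.25
χ² = Σ (O − E)² / E
  agouti: (265 − 261.5625)² / 261.5625 = 0.0452
  black: (86 − 87.1875)² / 87.1875 = 0.0162
  albino: (114 − 116.25)² / 116.25 = 0.0435
χ² = 0.0452 + 0.0162 + 0.0435 = 0.1049 ≈ 0.105

0.105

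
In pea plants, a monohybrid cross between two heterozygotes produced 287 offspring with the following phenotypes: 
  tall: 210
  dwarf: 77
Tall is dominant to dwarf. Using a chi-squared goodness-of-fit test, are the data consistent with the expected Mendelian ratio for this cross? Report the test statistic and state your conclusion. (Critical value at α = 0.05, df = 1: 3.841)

0.512; consistent

For a monohybrid cross between heterozygotes with complete dominance, the expected phenotypic ratio is 3:1.
Expected counts for N = 287 under a 3:1 ratio (total parts = 4):
  tall: 287 × 3/4 = 215.25
  dwarf: 287 × 1/4 = 71.75
χ² = Σ (O − E)² / E
  tall: (210 − 215.25)² / 215.25 = 0.1280
  dwarf: (77 − 71.75)² / 71.75 = 0.3841
χ² = 0.1280 + 0.3841 = 0.5121 ≈ 0.512
Degrees of freedom = 2 − 1 = 1; critical value at α = 0.05 is 3.841.
Since 0.512 < 3.841, we fail to reject the null hypothesis — the data are consistent with the 3:1 ratio.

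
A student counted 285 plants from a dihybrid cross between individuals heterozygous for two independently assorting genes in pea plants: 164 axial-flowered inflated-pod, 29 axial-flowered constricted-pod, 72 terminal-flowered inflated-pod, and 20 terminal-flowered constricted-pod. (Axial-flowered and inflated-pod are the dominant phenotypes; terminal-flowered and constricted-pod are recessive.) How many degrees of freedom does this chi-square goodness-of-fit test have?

A dihybrid F₂ with independent assortment and complete dominance at both loci gives a 9:3:3:1 phenotypic ratio.
A goodness-of-fit test with 4 phenotype classes has df = 4 − 1 = 3.

3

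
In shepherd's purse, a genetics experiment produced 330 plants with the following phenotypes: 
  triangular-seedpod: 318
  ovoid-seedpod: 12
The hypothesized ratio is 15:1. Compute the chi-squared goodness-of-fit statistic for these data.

Under the 15:1 hypothesis (Σ ratio = 16, N = 330):
  triangular-seedpod: 330 × 15/16 = 309.375
  ovoid-seedpod: 330 × 1/16 = 20.625
χ² = Σ (O − E)² / E
  triangular-seedpod: (318 − 309.375)² / 309.375 = 0.2405
  ovoid-seedpod: (12 − 20.625)² / 20.625 = 3.6068
χ² = 0.2405 + 3.6068 = 3.8473 ≈ 3.847

3.847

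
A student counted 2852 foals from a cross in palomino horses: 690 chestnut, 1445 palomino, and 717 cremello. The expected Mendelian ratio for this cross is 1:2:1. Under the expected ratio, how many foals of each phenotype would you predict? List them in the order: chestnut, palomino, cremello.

713, 1426, 713

Under the 1:2:1 hypothesis (Σ ratio = 4, N = 2852):
  chestnut: 2852 × 1/4 = 713
  palomino: 2852 × 2/4 = 1426
  cremello: 2852 × 1/4 = 713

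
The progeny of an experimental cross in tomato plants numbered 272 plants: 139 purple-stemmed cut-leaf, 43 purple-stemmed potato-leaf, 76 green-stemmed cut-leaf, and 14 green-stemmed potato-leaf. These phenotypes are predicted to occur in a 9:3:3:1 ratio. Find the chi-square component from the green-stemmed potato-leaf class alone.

0.529

The 9:3:3:1 ratio has 16 parts, so with N = 272 the expected counts are:
  purple-stemmed cut-leaf: 272 × 9/16 = 153
  purple-stemmed potato-leaf: 272 × 3/16 = 51
  green-stemmed cut-leaf: 272 × 3/16 = 51
  green-stemmed potato-leaf: 272 × 1/16 = 17
Contribution of green-stemmed potato-leaf: (14 − 17)² / 17 = 0.5294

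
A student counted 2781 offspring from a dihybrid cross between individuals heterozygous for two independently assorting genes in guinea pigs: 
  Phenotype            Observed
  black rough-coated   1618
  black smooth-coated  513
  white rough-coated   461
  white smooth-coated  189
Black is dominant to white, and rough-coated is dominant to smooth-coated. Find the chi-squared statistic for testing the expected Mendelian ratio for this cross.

10.311

A dihybrid F₂ with independent assortment and complete dominance at both loci gives a 9:3:3:1 phenotypic ratio.
Under the 9:3:3:1 hypothesis (Σ ratio = 16, N = 2781):
  black rough-coated: 2781 × 9/16 = 1564.3125
  black smooth-coated: 2781 × 3/16 = 521.4375
  white rough-coated: 2781 × 3/16 = 521.4375
  white smooth-coated: 2781 × 1/16 = 173.8125
χ² = Σ (O − E)² / E
  black rough-coated: (1618 − 1564.3125)² / 1564.3125 = 1.8426
  black smooth-coated: (513 − 521.4375)² / 521.4375 = 0.1365
  white rough-coated: (461 − 521.4375)² / 521.4375 = 7.0050
  white smooth-coated: (189 − 173.8125)² / 173.8125 = 1.3271
χ² = 1.8426 + 0.1365 + 7.0050 + 1.3271 = 10.3112 ≈ 10.311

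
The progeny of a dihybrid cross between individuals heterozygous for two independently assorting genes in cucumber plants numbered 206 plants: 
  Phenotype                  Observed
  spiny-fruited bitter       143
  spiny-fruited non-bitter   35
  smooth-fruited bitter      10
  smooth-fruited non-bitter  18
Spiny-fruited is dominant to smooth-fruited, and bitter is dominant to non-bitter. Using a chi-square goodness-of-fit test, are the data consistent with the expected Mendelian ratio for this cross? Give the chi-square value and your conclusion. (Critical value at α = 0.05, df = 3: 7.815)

A dihybrid F₂ with independent assortment and complete dominance at both loci gives a 9:3:3:1 phenotypic ratio.
Under the 9:3:3:1 hypothesis (Σ ratio = 16, N = 206):
  spiny-fruited bitter: 206 × 9/16 = 115.875
  spiny-fruited non-bitter: 206 × 3/16 = 38.625
  smooth-fruited bitter: 206 × 3/16 = 38.625
  smooth-fruited non-bitter: 206 × 1/16 = 12.875
χ² = Σ (O − E)² / E
  spiny-fruited bitter: (143 − 115.875)² / 115.875 = 6.3496
  spiny-fruited non-bitter: (35 − 38.625)² / 38.625 = 0.3402
  smooth-fruited bitter: (10 − 38.625)² / 38.625 = 21.2140
  smooth-fruited non-bitter: (18 − 12.875)² / 12.875 = 2.0400
χ² = 6.3496 + 0.3402 + 21.2140 + 2.0400 = 29.9438 ≈ 29.944
Degrees of freedom = 4 − 1 = 3; critical value at α = 0.05 is 7.815.
Since 29.944 > 7.815, we reject the null hypothesis — the data do not fit the 9:3:3:1 ratio.

29.944; not consistent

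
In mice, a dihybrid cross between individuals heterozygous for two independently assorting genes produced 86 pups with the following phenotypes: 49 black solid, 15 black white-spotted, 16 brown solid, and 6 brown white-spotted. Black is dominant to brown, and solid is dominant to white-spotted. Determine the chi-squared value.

A dihybrid F₂ with independent assortment and complete dominance at both loci gives a 9:3:3:1 phenotypic ratio.
Total ratio parts = 16. Expected numbers out of 86:
  black solid: 86 × 9/16 = 48.375
  black white-spotted: 86 × 3/16 = 16.125
  brown solid: 86 × 3/16 = 16.125
  brown white-spotted: 86 × 1/16 = 5.375
χ² = Σ (O − E)² / E
  black solid: (49 − 48.375)² / 48.375 = 0.0081
  black white-spotted: (15 − 16.125)² / 16.125 = 0.0785
  brown solid: (16 − 16.125)² / 16.125 = 0.0010
  brown white-spotted: (6 − 5.375)² / 5.375 = 0.0727
χ² = 0.0081 + 0.0785 + 0.0010 + 0.0727 = 0.1603 ≈ 0.160

0.160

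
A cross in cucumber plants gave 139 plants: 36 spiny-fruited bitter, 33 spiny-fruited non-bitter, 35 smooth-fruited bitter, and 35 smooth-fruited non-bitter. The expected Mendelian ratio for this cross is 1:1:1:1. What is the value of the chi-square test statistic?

Total ratio parts = 4. Expected numbers out of 139:
  spiny-fruited bitter: 139 × 1/4 = 34.75
  spiny-fruited non-bitter: 139 × 1/4 = 34.75
  smooth-fruited bitter: 139 × 1/4 = 34.75
  smooth-fruited non-bitter: 139 × 1/4 = 34.75
χ² = Σ (O − E)² / E
  spiny-fruited bitter: (36 − 34.75)² / 34.75 = 0.0450
  spiny-fruited non-bitter: (33 − 34.75)² / 34.75 = 0.0881
  smooth-fruited bitter: (35 − 34.75)² / 34.75 = 0.0018
  smooth-fruited non-bitter: (35 − 34.75)² / 34.75 = 0.0018
χ² = 0.0450 + 0.0881 + 0.0018 + 0.0018 = 0.1367 ≈ 0.137

0.137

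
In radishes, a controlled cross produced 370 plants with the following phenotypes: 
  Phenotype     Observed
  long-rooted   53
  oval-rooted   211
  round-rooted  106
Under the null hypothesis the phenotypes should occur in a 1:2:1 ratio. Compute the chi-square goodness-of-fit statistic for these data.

22.492

Under the 1:2:1 hypothesis (Σ ratio = 4, N = 370):
  long-rooted: 370 × 1/4 = 92.5
  oval-rooted: 370 × 2/4 = 185
  round-rooted: 370 × 1/4 = 92.5
χ² = Σ (O − E)² / E
  long-rooted: (53 − 92.5)² / 92.5 = 16.8676
  oval-rooted: (211 − 185)² / 185 = 3.6541
  round-rooted: (106 − 92.5)² / 92.5 = 1.9703
χ² = 16.8676 + 3.6541 + 1.9703 = 22.492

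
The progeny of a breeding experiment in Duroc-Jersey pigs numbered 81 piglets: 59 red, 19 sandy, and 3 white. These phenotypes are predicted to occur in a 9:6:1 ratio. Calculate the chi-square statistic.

Under the 9:6:1 hypothesis (Σ ratio = 16, N = 81):
  red: 81 × 9/16 = 45.5625
  sandy: 81 × 6/16 = 30.375
  white: 81 × 1/16 = 5.0625
χ² = Σ (O − E)² / E
  red: (59 − 45.5625)² / 45.5625 = 3.9630
  sandy: (19 − 30.375)² / 30.375 = 4.2598
  white: (3 − 5.0625)² / 5.0625 = 0.8403
χ² = 3.9630 + 4.2598 + 0.8403 = 9.0631 ≈ 9.063

9.063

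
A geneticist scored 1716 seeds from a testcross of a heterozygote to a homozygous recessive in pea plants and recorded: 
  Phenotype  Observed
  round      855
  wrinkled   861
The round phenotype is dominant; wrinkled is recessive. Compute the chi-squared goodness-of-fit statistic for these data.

0.021

A testcross of a heterozygote (Aa × aa) gives a 1:1 phenotypic ratio.
Total ratio parts = 2. Expected numbers out of 1716:
  round: 1716 × 1/2 = 858
  wrinkled: 1716 × 1/2 = 858
χ² = Σ (O − E)² / E
  round: (855 − 858)² / 858 = 0.0105
  wrinkled: (861 − 858)² / 858 = 0.0105
χ² = 0.0105 + 0.0105 = 0.021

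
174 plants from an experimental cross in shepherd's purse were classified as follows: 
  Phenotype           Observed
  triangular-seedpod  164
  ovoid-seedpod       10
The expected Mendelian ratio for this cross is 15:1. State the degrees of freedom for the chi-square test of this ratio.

A goodness-of-fit test with 2 phenotype classes has df = 2 − 1 = 1.

1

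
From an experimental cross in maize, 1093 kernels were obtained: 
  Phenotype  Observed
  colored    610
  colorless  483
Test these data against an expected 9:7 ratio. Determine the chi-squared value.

0.086

Total ratio parts = 16. Expected numbers out of 1093:
  colored: 1093 × 9/16 = 614.8125
  colorless: 1093 × 7/16 = 478.1875
χ² = Σ (O − E)² / E
  colored: (610 − 614.8125)² / 614.8125 = 0.0377
  colorless: (483 − 478.1875)² / 478.1875 = 0.0484
χ² = 0.0377 + 0.0484 = 0.0861 ≈ 0.086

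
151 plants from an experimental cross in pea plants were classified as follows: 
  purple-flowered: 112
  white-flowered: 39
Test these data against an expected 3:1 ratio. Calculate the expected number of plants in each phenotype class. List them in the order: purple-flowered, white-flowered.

Expected counts for N = 151 under a 3:1 ratio (total parts = 4):
  purple-flowered: 151 × 3/4 = 113.25
  white-flowered: 151 × 1/4 = 37.75

113.25, 37.75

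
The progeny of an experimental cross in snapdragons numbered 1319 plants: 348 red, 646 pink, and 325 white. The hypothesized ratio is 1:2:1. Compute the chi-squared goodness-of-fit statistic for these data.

The 1:2:1 ratio has 4 parts, so with N = 1319 the expected counts are:
  red: 1319 × 1/4 = 329.75
  pink: 1319 × 2/4 = 659.5
  white: 1319 × 1/4 = 329.75
χ² = Σ (O − E)² / E
  red: (348 − 329.75)² / 329.75 = 1.0100
  pink: (646 − 659.5)² / 659.5 = 0.2763
  white: (325 − 329.75)² / 329.75 = 0.0684
χ² = 1.0100 + 0.2763 + 0.0684 = 1.3547 ≈ 1.355

1.355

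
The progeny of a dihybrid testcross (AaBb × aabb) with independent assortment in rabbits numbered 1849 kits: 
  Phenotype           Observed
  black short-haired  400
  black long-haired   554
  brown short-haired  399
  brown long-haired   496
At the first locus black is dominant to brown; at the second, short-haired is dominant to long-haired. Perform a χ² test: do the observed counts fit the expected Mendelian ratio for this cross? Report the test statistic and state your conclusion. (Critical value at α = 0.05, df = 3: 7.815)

37.713; not consistent

A dihybrid testcross with independent assortment gives a 1:1:1:1 ratio.
The 1:1:1:1 ratio has 4 parts, so with N = 1849 the expected counts are:
  black short-haired: 1849 × 1/4 = 462.25
  black long-haired: 1849 × 1/4 = 462.25
  brown short-haired: 1849 × 1/4 = 462.25
  brown long-haired: 1849 × 1/4 = 462.25
χ² = Σ (O − E)² / E
  black short-haired: (400 − 462.25)² / 462.25 = 8.3830
  black long-haired: (554 − 462.25)² / 462.25 = 18.2111
  brown short-haired: (399 − 462.25)² / 462.25 = 8.6545
  brown long-haired: (496 − 462.25)² / 462.25 = 2.4642
χ² = 8.3830 + 18.2111 + 8.6545 + 2.4642 = 37.7128 ≈ 37.713
Degrees of freedom = 4 − 1 = 3; critical value at α = 0.05 is 7.815.
Since 37.713 > 7.815, we reject the null hypothesis — the data do not fit the 1:1:1:1 ratio.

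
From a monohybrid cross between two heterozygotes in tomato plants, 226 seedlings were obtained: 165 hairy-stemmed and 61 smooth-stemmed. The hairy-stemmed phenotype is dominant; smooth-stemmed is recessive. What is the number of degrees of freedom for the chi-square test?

For a monohybrid cross between heterozygotes with complete dominance, the expected phenotypic ratio is 3:1.
A goodness-of-fit test with 2 phenotype classes has df = 2 − 1 = 1.

1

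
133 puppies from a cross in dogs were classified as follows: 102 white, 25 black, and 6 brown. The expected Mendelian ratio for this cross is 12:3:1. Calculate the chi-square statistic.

0.694

Under the 12:3:1 hypothesis (Σ ratio = 16, N = 133):
  white: 133 × 12/16 = 99.75
  black: 133 × 3/16 = 24.9375
  brown: 133 × 1/16 = 8.3125
χ² = Σ (O − E)² / E
  white: (102 − 99.75)² / 99.75 = 0.0508
  black: (25 − 24.9375)² / 24.9375 = 0.0002
  brown: (6 − 8.3125)² / 8.3125 = 0.6433
χ² = 0.0508 + 0.0002 + 0.6433 = 0.6943 ≈ 0.694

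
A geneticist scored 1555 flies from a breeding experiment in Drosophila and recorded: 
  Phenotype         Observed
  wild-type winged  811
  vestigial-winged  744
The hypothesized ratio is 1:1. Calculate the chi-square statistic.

Total ratio parts = 2. Expected numbers out of 1555:
  wild-type winged: 1555 × 1/2 = 777.5
  vestigial-winged: 1555 × 1/2 = 777.5
χ² = Σ (O − E)² / E
  wild-type winged: (811 − 777.5)² / 777.5 = 1.4434
  vestigial-winged: (744 − 777.5)² / 777.5 = 1.4434
χ² = 1.4434 + 1.4434 = 2.8868 ≈ 2.887

2.887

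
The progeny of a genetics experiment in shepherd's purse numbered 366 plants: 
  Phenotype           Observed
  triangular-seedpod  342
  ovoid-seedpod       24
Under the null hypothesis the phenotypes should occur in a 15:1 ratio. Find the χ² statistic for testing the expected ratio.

0.059

Total ratio parts = 16. Expected numbers out of 366:
  triangular-seedpod: 366 × 15/16 = 343.125
  ovoid-seedpod: 366 × 1/16 = 22.875
χ² = Σ (O − E)² / E
  triangular-seedpod: (342 − 343.125)² / 343.125 = 0.0037
  ovoid-seedpod: (24 − 22.875)² / 22.875 = 0.0553
χ² = 0.0037 + 0.0553 = 0.059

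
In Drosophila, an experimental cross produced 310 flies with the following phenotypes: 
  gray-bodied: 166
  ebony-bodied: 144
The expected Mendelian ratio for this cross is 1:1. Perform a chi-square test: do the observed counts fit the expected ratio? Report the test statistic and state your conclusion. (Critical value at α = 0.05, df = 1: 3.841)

Total ratio parts = 2. Expected numbers out of 310:
  gray-bodied: 310 × 1/2 = 155
  ebony-bodied: 310 × 1/2 = 155
χ² = Σ (O − E)² / E
  gray-bodied: (166 − 155)² / 155 = 0.7806
  ebony-bodied: (144 − 155)² / 155 = 0.7806
χ² = 0.7806 + 0.7806 = 1.5612 ≈ 1.561
Degrees of freedom = 2 − 1 = 1; critical value at α = 0.05 is 3.841.
Since 1.561 < 3.841, we fail to reject the null hypothesis — the data are consistent with the 1:1 ratio.

1.561; consistent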